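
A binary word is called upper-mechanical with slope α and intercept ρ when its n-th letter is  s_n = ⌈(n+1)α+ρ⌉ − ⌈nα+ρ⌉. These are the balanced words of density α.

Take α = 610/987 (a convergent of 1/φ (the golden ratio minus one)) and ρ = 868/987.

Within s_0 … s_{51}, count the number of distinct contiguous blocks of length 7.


8

t_n = ⌈(n·610+868)/987⌉ for n = 0 … 52:
  n=0…9: ⌈868/987⌉=1 ⌈1478/987⌉=2 ⌈2088/987⌉=3 ⌈2698/987⌉=3 ⌈3308/987⌉=4 ⌈3918/987⌉=4 ⌈4528/987⌉=5 ⌈5138/987⌉=6 ⌈5748/987⌉=6 ⌈6358/987⌉=7
  n=10…19: ⌈6968/987⌉=8 ⌈7578/987⌉=8 ⌈8188/987⌉=9 ⌈8798/987⌉=9 ⌈9408/987⌉=10 ⌈10018/987⌉=11 ⌈10628/987⌉=11 ⌈11238/987⌉=12 ⌈11848/987⌉=13 ⌈12458/987⌉=13
  n=20…29: ⌈13068/987⌉=14 ⌈13678/987⌉=14 ⌈14288/987⌉=15 ⌈14898/987⌉=16 ⌈15508/987⌉=16 ⌈16118/987⌉=17 ⌈16728/987⌉=17 ⌈17338/987⌉=18 ⌈17948/987⌉=19 ⌈18558/987⌉=19
  n=30…39: ⌈19168/987⌉=20 ⌈19778/987⌉=21 ⌈20388/987⌉=21 ⌈20998/987⌉=22 ⌈21608/987⌉=22 ⌈22218/987⌉=23 ⌈22828/987⌉=24 ⌈23438/987⌉=24 ⌈24048/987⌉=25 ⌈24658/987⌉=25
  n=40…49: ⌈25268/987⌉=26 ⌈25878/987⌉=27 ⌈26488/987⌉=27 ⌈27098/987⌉=28 ⌈27708/987⌉=29 ⌈28318/987⌉=29 ⌈28928/987⌉=30 ⌈29538/987⌉=30 ⌈30148/987⌉=31 ⌈30758/987⌉=32
  n=50…52: ⌈31368/987⌉=32 ⌈31978/987⌉=33 ⌈32588/987⌉=34
s_n = t_(n+1) − t_n for n = 0 … 51 gives
prefix = 1101011011010110110101101011011010110101101101011011
slide a length-7 window over [0..6] … [45..51] (46 windows); first occurrence of each distinct factor:
  [  0..  6] 1101011
  [  1..  7] 1010110
  [  2..  8] 0101101
  [  3..  9] 1011011
  [  4.. 10] 0110110
  [  5.. 11] 1101101
  [  6.. 12] 1011010
  [  7.. 13] 0110101
  (the other 38 windows repeat one of these)
distinct factors: {0101101, 0110101, 0110110, 1010110, 1011010, 1011011, 1101011, 1101101}
count = 8  (Sturmian bound for length 7 is 8)


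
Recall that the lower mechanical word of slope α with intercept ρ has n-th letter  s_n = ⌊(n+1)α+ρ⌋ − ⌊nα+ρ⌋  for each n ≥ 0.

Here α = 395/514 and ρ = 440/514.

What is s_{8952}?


1

(n+1)α + ρ = (8953·395 + 440) / 514 = 3536875/514
nα + ρ     = (8952·395 + 440) / 514 = 3536480/514
⌊3536875/514⌋ = 6881,  ⌊3536480/514⌋ = 6880
s_{8952} = 6881 − 6880 = 1


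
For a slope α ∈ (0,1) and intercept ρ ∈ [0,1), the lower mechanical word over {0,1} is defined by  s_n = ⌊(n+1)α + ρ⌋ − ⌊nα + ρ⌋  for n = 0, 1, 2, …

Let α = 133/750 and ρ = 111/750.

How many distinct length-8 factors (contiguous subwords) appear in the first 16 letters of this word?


t_n = ⌊(n·133+111)/750⌋ for n = 0 … 16:
  n=0…9: ⌊111/750⌋=0 ⌊244/750⌋=0 ⌊377/750⌋=0 ⌊510/750⌋=0 ⌊643/750⌋=0 ⌊776/750⌋=1 ⌊909/750⌋=1 ⌊1042/750⌋=1 ⌊1175/750⌋=1 ⌊1308/750⌋=1
  n=10…16: ⌊1441/750⌋=1 ⌊1574/750⌋=2 ⌊1707/750⌋=2 ⌊1840/750⌋=2 ⌊1973/750⌋=2 ⌊2106/750⌋=2 ⌊2239/750⌋=2
s_n = t_(n+1) − t_n for n = 0 … 15 gives
prefix = 0000100000100000
slide a length-8 window over [0..7] … [8..15] (9 windows); first occurrence of each distinct factor:
  [  0..  7] 00001000
  [  1..  8] 00010000
  [  2..  9] 00100000
  [  3.. 10] 01000001
  [  4.. 11] 10000010
  [  5.. 12] 00000100
  (the other 3 windows repeat one of these)
distinct factors: {00000100, 00001000, 00010000, 00100000, 01000001, 10000010}
count = 6  (Sturmian bound for length 8 is 9)

6


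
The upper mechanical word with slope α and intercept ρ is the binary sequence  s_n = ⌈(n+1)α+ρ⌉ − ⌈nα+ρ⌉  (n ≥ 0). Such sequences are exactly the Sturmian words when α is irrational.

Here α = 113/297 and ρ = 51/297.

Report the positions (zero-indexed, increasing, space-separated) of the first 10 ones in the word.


n=0: ⌈164/297⌉−⌈51/297⌉ = 1−1 = 0
n=1: ⌈277/297⌉−⌈164/297⌉ = 1−1 = 0
n=2: ⌈390/297⌉−⌈277/297⌉ = 2−1 = 1  ← one
n=3: ⌈503/297⌉−⌈390/297⌉ = 2−2 = 0
n=4: ⌈616/297⌉−⌈503/297⌉ = 3−2 = 1  ← one
n=5: ⌈729/297⌉−⌈616/297⌉ = 3−3 = 0
n=6: ⌈842/297⌉−⌈729/297⌉ = 3−3 = 0
n=7: ⌈955/297⌉−⌈842/297⌉ = 4−3 = 1  ← one
n=8: ⌈1068/297⌉−⌈955/297⌉ = 4−4 = 0
n=9: ⌈1181/297⌉−⌈1068/297⌉ = 4−4 = 0
n=10: ⌈1294/297⌉−⌈1181/297⌉ = 5−4 = 1  ← one
n=11: ⌈1407/297⌉−⌈1294/297⌉ = 5−5 = 0
n=12: ⌈1520/297⌉−⌈1407/297⌉ = 6−5 = 1  ← one
n=13: ⌈1633/297⌉−⌈1520/297⌉ = 6−6 = 0
n=14: ⌈1746/297⌉−⌈1633/297⌉ = 6−6 = 0
n=15: ⌈1859/297⌉−⌈1746/297⌉ = 7−6 = 1  ← one
n=16: ⌈1972/297⌉−⌈1859/297⌉ = 7−7 = 0
n=17: ⌈2085/297⌉−⌈1972/297⌉ = 8−7 = 1  ← one
n=18: ⌈2198/297⌉−⌈2085/297⌉ = 8−8 = 0
n=19: ⌈2311/297⌉−⌈2198/297⌉ = 8−8 = 0
n=20: ⌈2424/297⌉−⌈2311/297⌉ = 9−8 = 1  ← one
n=21: ⌈2537/297⌉−⌈2424/297⌉ = 9−9 = 0
n=22: ⌈2650/297⌉−⌈2537/297⌉ = 9−9 = 0
n=23: ⌈2763/297⌉−⌈2650/297⌉ = 10−9 = 1  ← one
n=24: ⌈2876/297⌉−⌈2763/297⌉ = 10−10 = 0
n=25: ⌈2989/297⌉−⌈2876/297⌉ = 11−10 = 1  ← one
positions of the first 10 ones: 2 4 7 10 12 15 17 20 23 25

2 4 7 10 12 15 17 20 23 25


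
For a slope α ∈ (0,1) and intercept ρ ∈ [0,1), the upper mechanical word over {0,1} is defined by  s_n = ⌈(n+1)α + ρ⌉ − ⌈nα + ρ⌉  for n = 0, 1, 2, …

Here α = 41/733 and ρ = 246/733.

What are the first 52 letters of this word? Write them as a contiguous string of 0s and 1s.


0000000000010000000000000000010000000000000000010000

n=0: ⌈(1·41+246)/733⌉ − ⌈(0·41+246)/733⌉ = ⌈287/733⌉ − ⌈246/733⌉ = 1 − 1 = 0
n=1: ⌈(2·41+246)/733⌉ − ⌈(1·41+246)/733⌉ = ⌈328/733⌉ − ⌈287/733⌉ = 1 − 1 = 0
n=2: ⌈(3·41+246)/733⌉ − ⌈(2·41+246)/733⌉ = ⌈369/733⌉ − ⌈328/733⌉ = 1 − 1 = 0
n=3: ⌈(4·41+246)/733⌉ − ⌈(3·41+246)/733⌉ = ⌈410/733⌉ − ⌈369/733⌉ = 1 − 1 = 0
n=4: ⌈(5·41+246)/733⌉ − ⌈(4·41+246)/733⌉ = ⌈451/733⌉ − ⌈410/733⌉ = 1 − 1 = 0
n=5: ⌈(6·41+246)/733⌉ − ⌈(5·41+246)/733⌉ = ⌈492/733⌉ − ⌈451/733⌉ = 1 − 1 = 0
n=6: ⌈(7·41+246)/733⌉ − ⌈(6·41+246)/733⌉ = ⌈533/733⌉ − ⌈492/733⌉ = 1 − 1 = 0
n=7: ⌈(8·41+246)/733⌉ − ⌈(7·41+246)/733⌉ = ⌈574/733⌉ − ⌈533/733⌉ = 1 − 1 = 0
n=8: ⌈(9·41+246)/733⌉ − ⌈(8·41+246)/733⌉ = ⌈615/733⌉ − ⌈574/733⌉ = 1 − 1 = 0
n=9: ⌈(10·41+246)/733⌉ − ⌈(9·41+246)/733⌉ = ⌈656/733⌉ − ⌈615/733⌉ = 1 − 1 = 0
n=10: ⌈(11·41+246)/733⌉ − ⌈(10·41+246)/733⌉ = ⌈697/733⌉ − ⌈656/733⌉ = 1 − 1 = 0
n=11: ⌈(12·41+246)/733⌉ − ⌈(11·41+246)/733⌉ = ⌈738/733⌉ − ⌈697/733⌉ = 2 − 1 = 1
n=12: ⌈(13·41+246)/733⌉ − ⌈(12·41+246)/733⌉ = ⌈779/733⌉ − ⌈738/733⌉ = 2 − 2 = 0
n=13: ⌈(14·41+246)/733⌉ − ⌈(13·41+246)/733⌉ = ⌈820/733⌉ − ⌈779/733⌉ = 2 − 2 = 0
n=14: ⌈(15·41+246)/733⌉ − ⌈(14·41+246)/733⌉ = ⌈861/733⌉ − ⌈820/733⌉ = 2 − 2 = 0
n=15: ⌈(16·41+246)/733⌉ − ⌈(15·41+246)/733⌉ = ⌈902/733⌉ − ⌈861/733⌉ = 2 − 2 = 0
n=16: ⌈(17·41+246)/733⌉ − ⌈(16·41+246)/733⌉ = ⌈943/733⌉ − ⌈902/733⌉ = 2 − 2 = 0
n=17: ⌈(18·41+246)/733⌉ − ⌈(17·41+246)/733⌉ = ⌈984/733⌉ − ⌈943/733⌉ = 2 − 2 = 0
n=18: ⌈(19·41+246)/733⌉ − ⌈(18·41+246)/733⌉ = ⌈1025/733⌉ − ⌈984/733⌉ = 2 − 2 = 0
n=19: ⌈(20·41+246)/733⌉ − ⌈(19·41+246)/733⌉ = ⌈1066/733⌉ − ⌈1025/733⌉ = 2 − 2 = 0
n=20: ⌈(21·41+246)/733⌉ − ⌈(20·41+246)/733⌉ = ⌈1107/733⌉ − ⌈1066/733⌉ = 2 − 2 = 0
n=21: ⌈(22·41+246)/733⌉ − ⌈(21·41+246)/733⌉ = ⌈1148/733⌉ − ⌈1107/733⌉ = 2 − 2 = 0
n=22: ⌈(23·41+246)/733⌉ − ⌈(22·41+246)/733⌉ = ⌈1189/733⌉ − ⌈1148/733⌉ = 2 − 2 = 0
n=23: ⌈(24·41+246)/733⌉ − ⌈(23·41+246)/733⌉ = ⌈1230/733⌉ − ⌈1189/733⌉ = 2 − 2 = 0
n=24: ⌈(25·41+246)/733⌉ − ⌈(24·41+246)/733⌉ = ⌈1271/733⌉ − ⌈1230/733⌉ = 2 − 2 = 0
n=25: ⌈(26·41+246)/733⌉ − ⌈(25·41+246)/733⌉ = ⌈1312/733⌉ − ⌈1271/733⌉ = 2 − 2 = 0
n=26: ⌈(27·41+246)/733⌉ − ⌈(26·41+246)/733⌉ = ⌈1353/733⌉ − ⌈1312/733⌉ = 2 − 2 = 0
n=27: ⌈(28·41+246)/733⌉ − ⌈(27·41+246)/733⌉ = ⌈1394/733⌉ − ⌈1353/733⌉ = 2 − 2 = 0
n=28: ⌈(29·41+246)/733⌉ − ⌈(28·41+246)/733⌉ = ⌈1435/733⌉ − ⌈1394/733⌉ = 2 − 2 = 0
n=29: ⌈(30·41+246)/733⌉ − ⌈(29·41+246)/733⌉ = ⌈1476/733⌉ − ⌈1435/733⌉ = 3 − 2 = 1
n=30: ⌈(31·41+246)/733⌉ − ⌈(30·41+246)/733⌉ = ⌈1517/733⌉ − ⌈1476/733⌉ = 3 − 3 = 0
n=31: ⌈(32·41+246)/733⌉ − ⌈(31·41+246)/733⌉ = ⌈1558/733⌉ − ⌈1517/733⌉ = 3 − 3 = 0
n=32: ⌈(33·41+246)/733⌉ − ⌈(32·41+246)/733⌉ = ⌈1599/733⌉ − ⌈1558/733⌉ = 3 − 3 = 0
n=33: ⌈(34·41+246)/733⌉ − ⌈(33·41+246)/733⌉ = ⌈1640/733⌉ − ⌈1599/733⌉ = 3 − 3 = 0
n=34: ⌈(35·41+246)/733⌉ − ⌈(34·41+246)/733⌉ = ⌈1681/733⌉ − ⌈1640/733⌉ = 3 − 3 = 0
n=35: ⌈(36·41+246)/733⌉ − ⌈(35·41+246)/733⌉ = ⌈1722/733⌉ − ⌈1681/733⌉ = 3 − 3 = 0
n=36: ⌈(37·41+246)/733⌉ − ⌈(36·41+246)/733⌉ = ⌈1763/733⌉ − ⌈1722/733⌉ = 3 − 3 = 0
n=37: ⌈(38·41+246)/733⌉ − ⌈(37·41+246)/733⌉ = ⌈1804/733⌉ − ⌈1763/733⌉ = 3 − 3 = 0
n=38: ⌈(39·41+246)/733⌉ − ⌈(38·41+246)/733⌉ = ⌈1845/733⌉ − ⌈1804/733⌉ = 3 − 3 = 0
n=39: ⌈(40·41+246)/733⌉ − ⌈(39·41+246)/733⌉ = ⌈1886/733⌉ − ⌈1845/733⌉ = 3 − 3 = 0
n=40: ⌈(41·41+246)/733⌉ − ⌈(40·41+246)/733⌉ = ⌈1927/733⌉ − ⌈1886/733⌉ = 3 − 3 = 0
n=41: ⌈(42·41+246)/733⌉ − ⌈(41·41+246)/733⌉ = ⌈1968/733⌉ − ⌈1927/733⌉ = 3 − 3 = 0
n=42: ⌈(43·41+246)/733⌉ − ⌈(42·41+246)/733⌉ = ⌈2009/733⌉ − ⌈1968/733⌉ = 3 − 3 = 0
n=43: ⌈(44·41+246)/733⌉ − ⌈(43·41+246)/733⌉ = ⌈2050/733⌉ − ⌈2009/733⌉ = 3 − 3 = 0
n=44: ⌈(45·41+246)/733⌉ − ⌈(44·41+246)/733⌉ = ⌈2091/733⌉ − ⌈2050/733⌉ = 3 − 3 = 0
n=45: ⌈(46·41+246)/733⌉ − ⌈(45·41+246)/733⌉ = ⌈2132/733⌉ − ⌈2091/733⌉ = 3 − 3 = 0
n=46: ⌈(47·41+246)/733⌉ − ⌈(46·41+246)/733⌉ = ⌈2173/733⌉ − ⌈2132/733⌉ = 3 − 3 = 0
n=47: ⌈(48·41+246)/733⌉ − ⌈(47·41+246)/733⌉ = ⌈2214/733⌉ − ⌈2173/733⌉ = 4 − 3 = 1
n=48: ⌈(49·41+246)/733⌉ − ⌈(48·41+246)/733⌉ = ⌈2255/733⌉ − ⌈2214/733⌉ = 4 − 4 = 0
n=49: ⌈(50·41+246)/733⌉ − ⌈(49·41+246)/733⌉ = ⌈2296/733⌉ − ⌈2255/733⌉ = 4 − 4 = 0
n=50: ⌈(51·41+246)/733⌉ − ⌈(50·41+246)/733⌉ = ⌈2337/733⌉ − ⌈2296/733⌉ = 4 − 4 = 0
n=51: ⌈(52·41+246)/733⌉ − ⌈(51·41+246)/733⌉ = ⌈2378/733⌉ − ⌈2337/733⌉ = 4 − 4 = 0


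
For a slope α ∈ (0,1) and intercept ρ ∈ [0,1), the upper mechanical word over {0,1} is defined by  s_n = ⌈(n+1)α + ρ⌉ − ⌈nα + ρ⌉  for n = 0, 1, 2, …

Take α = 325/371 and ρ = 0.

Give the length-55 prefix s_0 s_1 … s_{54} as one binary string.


n=0: ⌈(1·325)/371⌉ − ⌈(0·325)/371⌉ = ⌈325/371⌉ − ⌈0/371⌉ = 1 − 0 = 1
n=1: ⌈(2·325)/371⌉ − ⌈(1·325)/371⌉ = ⌈650/371⌉ − ⌈325/371⌉ = 2 − 1 = 1
n=2: ⌈(3·325)/371⌉ − ⌈(2·325)/371⌉ = ⌈975/371⌉ − ⌈650/371⌉ = 3 − 2 = 1
n=3: ⌈(4·325)/371⌉ − ⌈(3·325)/371⌉ = ⌈1300/371⌉ − ⌈975/371⌉ = 4 − 3 = 1
n=4: ⌈(5·325)/371⌉ − ⌈(4·325)/371⌉ = ⌈1625/371⌉ − ⌈1300/371⌉ = 5 − 4 = 1
n=5: ⌈(6·325)/371⌉ − ⌈(5·325)/371⌉ = ⌈1950/371⌉ − ⌈1625/371⌉ = 6 − 5 = 1
n=6: ⌈(7·325)/371⌉ − ⌈(6·325)/371⌉ = ⌈2275/371⌉ − ⌈1950/371⌉ = 7 − 6 = 1
n=7: ⌈(8·325)/371⌉ − ⌈(7·325)/371⌉ = ⌈2600/371⌉ − ⌈2275/371⌉ = 8 − 7 = 1
n=8: ⌈(9·325)/371⌉ − ⌈(8·325)/371⌉ = ⌈2925/371⌉ − ⌈2600/371⌉ = 8 − 8 = 0
n=9: ⌈(10·325)/371⌉ − ⌈(9·325)/371⌉ = ⌈3250/371⌉ − ⌈2925/371⌉ = 9 − 8 = 1
n=10: ⌈(11·325)/371⌉ − ⌈(10·325)/371⌉ = ⌈3575/371⌉ − ⌈3250/371⌉ = 10 − 9 = 1
n=11: ⌈(12·325)/371⌉ − ⌈(11·325)/371⌉ = ⌈3900/371⌉ − ⌈3575/371⌉ = 11 − 10 = 1
n=12: ⌈(13·325)/371⌉ − ⌈(12·325)/371⌉ = ⌈4225/371⌉ − ⌈3900/371⌉ = 12 − 11 = 1
n=13: ⌈(14·325)/371⌉ − ⌈(13·325)/371⌉ = ⌈4550/371⌉ − ⌈4225/371⌉ = 13 − 12 = 1
n=14: ⌈(15·325)/371⌉ − ⌈(14·325)/371⌉ = ⌈4875/371⌉ − ⌈4550/371⌉ = 14 − 13 = 1
n=15: ⌈(16·325)/371⌉ − ⌈(15·325)/371⌉ = ⌈5200/371⌉ − ⌈4875/371⌉ = 15 − 14 = 1
n=16: ⌈(17·325)/371⌉ − ⌈(16·325)/371⌉ = ⌈5525/371⌉ − ⌈5200/371⌉ = 15 − 15 = 0
n=17: ⌈(18·325)/371⌉ − ⌈(17·325)/371⌉ = ⌈5850/371⌉ − ⌈5525/371⌉ = 16 − 15 = 1
n=18: ⌈(19·325)/371⌉ − ⌈(18·325)/371⌉ = ⌈6175/371⌉ − ⌈5850/371⌉ = 17 − 16 = 1
n=19: ⌈(20·325)/371⌉ − ⌈(19·325)/371⌉ = ⌈6500/371⌉ − ⌈6175/371⌉ = 18 − 17 = 1
n=20: ⌈(21·325)/371⌉ − ⌈(20·325)/371⌉ = ⌈6825/371⌉ − ⌈6500/371⌉ = 19 − 18 = 1
n=21: ⌈(22·325)/371⌉ − ⌈(21·325)/371⌉ = ⌈7150/371⌉ − ⌈6825/371⌉ = 20 − 19 = 1
n=22: ⌈(23·325)/371⌉ − ⌈(22·325)/371⌉ = ⌈7475/371⌉ − ⌈7150/371⌉ = 21 − 20 = 1
n=23: ⌈(24·325)/371⌉ − ⌈(23·325)/371⌉ = ⌈7800/371⌉ − ⌈7475/371⌉ = 22 − 21 = 1
n=24: ⌈(25·325)/371⌉ − ⌈(24·325)/371⌉ = ⌈8125/371⌉ − ⌈7800/371⌉ = 22 − 22 = 0
n=25: ⌈(26·325)/371⌉ − ⌈(25·325)/371⌉ = ⌈8450/371⌉ − ⌈8125/371⌉ = 23 − 22 = 1
n=26: ⌈(27·325)/371⌉ − ⌈(26·325)/371⌉ = ⌈8775/371⌉ − ⌈8450/371⌉ = 24 − 23 = 1
n=27: ⌈(28·325)/371⌉ − ⌈(27·325)/371⌉ = ⌈9100/371⌉ − ⌈8775/371⌉ = 25 − 24 = 1
n=28: ⌈(29·325)/371⌉ − ⌈(28·325)/371⌉ = ⌈9425/371⌉ − ⌈9100/371⌉ = 26 − 25 = 1
n=29: ⌈(30·325)/371⌉ − ⌈(29·325)/371⌉ = ⌈9750/371⌉ − ⌈9425/371⌉ = 27 − 26 = 1
n=30: ⌈(31·325)/371⌉ − ⌈(30·325)/371⌉ = ⌈10075/371⌉ − ⌈9750/371⌉ = 28 − 27 = 1
n=31: ⌈(32·325)/371⌉ − ⌈(31·325)/371⌉ = ⌈10400/371⌉ − ⌈10075/371⌉ = 29 − 28 = 1
n=32: ⌈(33·325)/371⌉ − ⌈(32·325)/371⌉ = ⌈10725/371⌉ − ⌈10400/371⌉ = 29 − 29 = 0
n=33: ⌈(34·325)/371⌉ − ⌈(33·325)/371⌉ = ⌈11050/371⌉ − ⌈10725/371⌉ = 30 − 29 = 1
n=34: ⌈(35·325)/371⌉ − ⌈(34·325)/371⌉ = ⌈11375/371⌉ − ⌈11050/371⌉ = 31 − 30 = 1
n=35: ⌈(36·325)/371⌉ − ⌈(35·325)/371⌉ = ⌈11700/371⌉ − ⌈11375/371⌉ = 32 − 31 = 1
n=36: ⌈(37·325)/371⌉ − ⌈(36·325)/371⌉ = ⌈12025/371⌉ − ⌈11700/371⌉ = 33 − 32 = 1
n=37: ⌈(38·325)/371⌉ − ⌈(37·325)/371⌉ = ⌈12350/371⌉ − ⌈12025/371⌉ = 34 − 33 = 1
n=38: ⌈(39·325)/371⌉ − ⌈(38·325)/371⌉ = ⌈12675/371⌉ − ⌈12350/371⌉ = 35 − 34 = 1
n=39: ⌈(40·325)/371⌉ − ⌈(39·325)/371⌉ = ⌈13000/371⌉ − ⌈12675/371⌉ = 36 − 35 = 1
n=40: ⌈(41·325)/371⌉ − ⌈(40·325)/371⌉ = ⌈13325/371⌉ − ⌈13000/371⌉ = 36 − 36 = 0
n=41: ⌈(42·325)/371⌉ − ⌈(41·325)/371⌉ = ⌈13650/371⌉ − ⌈13325/371⌉ = 37 − 36 = 1
n=42: ⌈(43·325)/371⌉ − ⌈(42·325)/371⌉ = ⌈13975/371⌉ − ⌈13650/371⌉ = 38 − 37 = 1
n=43: ⌈(44·325)/371⌉ − ⌈(43·325)/371⌉ = ⌈14300/371⌉ − ⌈13975/371⌉ = 39 − 38 = 1
n=44: ⌈(45·325)/371⌉ − ⌈(44·325)/371⌉ = ⌈14625/371⌉ − ⌈14300/371⌉ = 40 − 39 = 1
n=45: ⌈(46·325)/371⌉ − ⌈(45·325)/371⌉ = ⌈14950/371⌉ − ⌈14625/371⌉ = 41 − 40 = 1
n=46: ⌈(47·325)/371⌉ − ⌈(46·325)/371⌉ = ⌈15275/371⌉ − ⌈14950/371⌉ = 42 − 41 = 1
n=47: ⌈(48·325)/371⌉ − ⌈(47·325)/371⌉ = ⌈15600/371⌉ − ⌈15275/371⌉ = 43 − 42 = 1
n=48: ⌈(49·325)/371⌉ − ⌈(48·325)/371⌉ = ⌈15925/371⌉ − ⌈15600/371⌉ = 43 − 43 = 0
n=49: ⌈(50·325)/371⌉ − ⌈(49·325)/371⌉ = ⌈16250/371⌉ − ⌈15925/371⌉ = 44 − 43 = 1
n=50: ⌈(51·325)/371⌉ − ⌈(50·325)/371⌉ = ⌈16575/371⌉ − ⌈16250/371⌉ = 45 − 44 = 1
n=51: ⌈(52·325)/371⌉ − ⌈(51·325)/371⌉ = ⌈16900/371⌉ − ⌈16575/371⌉ = 46 − 45 = 1
n=52: ⌈(53·325)/371⌉ − ⌈(52·325)/371⌉ = ⌈17225/371⌉ − ⌈16900/371⌉ = 47 − 46 = 1
n=53: ⌈(54·325)/371⌉ − ⌈(53·325)/371⌉ = ⌈17550/371⌉ − ⌈17225/371⌉ = 48 − 47 = 1
n=54: ⌈(55·325)/371⌉ − ⌈(54·325)/371⌉ = ⌈17875/371⌉ − ⌈17550/371⌉ = 49 − 48 = 1

1111111101111111011111110111111101111111011111110111111


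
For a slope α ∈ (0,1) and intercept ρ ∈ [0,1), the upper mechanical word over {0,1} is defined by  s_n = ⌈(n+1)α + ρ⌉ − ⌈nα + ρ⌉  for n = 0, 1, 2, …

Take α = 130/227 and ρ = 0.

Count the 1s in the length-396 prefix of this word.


#1s = Σ_{n=0}^{395} s_n = Σ_{n=0}^{395} (⌈(n+1)α+ρ⌉ − ⌈nα+ρ⌉)
the sum telescopes: every ⌈nα+ρ⌉ with 0 < n < 396 appears once with + and once with −, leaving ⌈396α+ρ⌉ − ⌈0·α+ρ⌉
396α + ρ = (396·130) / 227 = 51480/227
ρ = 0/227
⌈51480/227⌉ = 227,  ⌈0/227⌉ = 0
#1s = 227 − 0 = 227

227


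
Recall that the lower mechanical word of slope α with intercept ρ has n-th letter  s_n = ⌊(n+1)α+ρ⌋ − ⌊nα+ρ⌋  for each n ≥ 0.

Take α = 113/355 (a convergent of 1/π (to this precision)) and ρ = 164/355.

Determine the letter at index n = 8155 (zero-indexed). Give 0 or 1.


0

(n+1)α + ρ = (8156·113 + 164) / 355 = 921792/355
nα + ρ     = (8155·113 + 164) / 355 = 921679/355
⌊921792/355⌋ = 2596,  ⌊921679/355⌋ = 2596
s_{8155} = 2596 − 2596 = 0


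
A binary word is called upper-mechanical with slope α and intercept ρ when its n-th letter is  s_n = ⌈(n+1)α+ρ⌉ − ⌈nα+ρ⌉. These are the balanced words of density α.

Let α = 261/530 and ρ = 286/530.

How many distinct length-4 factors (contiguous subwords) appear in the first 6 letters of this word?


2

t_n = ⌈(n·261+286)/530⌉ for n = 0 … 6:
  n=0…6: ⌈286/530⌉=1 ⌈547/530⌉=2 ⌈808/530⌉=2 ⌈1069/530⌉=3 ⌈1330/530⌉=3 ⌈1591/530⌉=4 ⌈1852/530⌉=4
s_n = t_(n+1) − t_n for n = 0 … 5 gives
prefix = 101010
slide a length-4 window over [0..3] … [2..5] (3 windows); first occurrence of each distinct factor:
  [  0..  3] 1010
  [  1..  4] 0101
  (the other 1 window repeats one of these)
distinct factors: {0101, 1010}
count = 2  (Sturmian bound for length 4 is 5)


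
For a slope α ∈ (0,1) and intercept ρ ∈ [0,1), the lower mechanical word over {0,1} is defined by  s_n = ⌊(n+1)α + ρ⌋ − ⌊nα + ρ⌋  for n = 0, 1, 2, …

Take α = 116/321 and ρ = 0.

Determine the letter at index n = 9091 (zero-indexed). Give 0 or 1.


0

(n+1)α + ρ = (9092·116) / 321 = 1054672/321
nα + ρ     = (9091·116) / 321 = 1054556/321
⌊1054672/321⌋ = 3285,  ⌊1054556/321⌋ = 3285
s_{9091} = 3285 − 3285 = 0


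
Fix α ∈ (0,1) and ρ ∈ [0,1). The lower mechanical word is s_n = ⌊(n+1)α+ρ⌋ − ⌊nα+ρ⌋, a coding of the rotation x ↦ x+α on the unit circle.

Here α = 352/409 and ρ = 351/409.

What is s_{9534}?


1

(n+1)α + ρ = (9535·352 + 351) / 409 = 3356671/409
nα + ρ     = (9534·352 + 351) / 409 = 3356319/409
⌊3356671/409⌋ = 8207,  ⌊3356319/409⌋ = 8206
s_{9534} = 8207 − 8206 = 1


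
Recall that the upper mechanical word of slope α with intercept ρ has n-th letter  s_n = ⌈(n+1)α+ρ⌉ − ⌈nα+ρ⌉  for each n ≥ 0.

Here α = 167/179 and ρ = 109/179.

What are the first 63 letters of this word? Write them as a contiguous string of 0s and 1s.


111111111011111111111110111111111111110111111111111110111111111

n=0: ⌈(1·167+109)/179⌉ − ⌈(0·167+109)/179⌉ = ⌈276/179⌉ − ⌈109/179⌉ = 2 − 1 = 1
n=1: ⌈(2·167+109)/179⌉ − ⌈(1·167+109)/179⌉ = ⌈443/179⌉ − ⌈276/179⌉ = 3 − 2 = 1
n=2: ⌈(3·167+109)/179⌉ − ⌈(2·167+109)/179⌉ = ⌈610/179⌉ − ⌈443/179⌉ = 4 − 3 = 1
n=3: ⌈(4·167+109)/179⌉ − ⌈(3·167+109)/179⌉ = ⌈777/179⌉ − ⌈610/179⌉ = 5 − 4 = 1
n=4: ⌈(5·167+109)/179⌉ − ⌈(4·167+109)/179⌉ = ⌈944/179⌉ − ⌈777/179⌉ = 6 − 5 = 1
n=5: ⌈(6·167+109)/179⌉ − ⌈(5·167+109)/179⌉ = ⌈1111/179⌉ − ⌈944/179⌉ = 7 − 6 = 1
n=6: ⌈(7·167+109)/179⌉ − ⌈(6·167+109)/179⌉ = ⌈1278/179⌉ − ⌈1111/179⌉ = 8 − 7 = 1
n=7: ⌈(8·167+109)/179⌉ − ⌈(7·167+109)/179⌉ = ⌈1445/179⌉ − ⌈1278/179⌉ = 9 − 8 = 1
n=8: ⌈(9·167+109)/179⌉ − ⌈(8·167+109)/179⌉ = ⌈1612/179⌉ − ⌈1445/179⌉ = 10 − 9 = 1
n=9: ⌈(10·167+109)/179⌉ − ⌈(9·167+109)/179⌉ = ⌈1779/179⌉ − ⌈1612/179⌉ = 10 − 10 = 0
n=10: ⌈(11·167+109)/179⌉ − ⌈(10·167+109)/179⌉ = ⌈1946/179⌉ − ⌈1779/179⌉ = 11 − 10 = 1
n=11: ⌈(12·167+109)/179⌉ − ⌈(11·167+109)/179⌉ = ⌈2113/179⌉ − ⌈1946/179⌉ = 12 − 11 = 1
n=12: ⌈(13·167+109)/179⌉ − ⌈(12·167+109)/179⌉ = ⌈2280/179⌉ − ⌈2113/179⌉ = 13 − 12 = 1
n=13: ⌈(14·167+109)/179⌉ − ⌈(13·167+109)/179⌉ = ⌈2447/179⌉ − ⌈2280/179⌉ = 14 − 13 = 1
n=14: ⌈(15·167+109)/179⌉ − ⌈(14·167+109)/179⌉ = ⌈2614/179⌉ − ⌈2447/179⌉ = 15 − 14 = 1
n=15: ⌈(16·167+109)/179⌉ − ⌈(15·167+109)/179⌉ = ⌈2781/179⌉ − ⌈2614/179⌉ = 16 − 15 = 1
n=16: ⌈(17·167+109)/179⌉ − ⌈(16·167+109)/179⌉ = ⌈2948/179⌉ − ⌈2781/179⌉ = 17 − 16 = 1
n=17: ⌈(18·167+109)/179⌉ − ⌈(17·167+109)/179⌉ = ⌈3115/179⌉ − ⌈2948/179⌉ = 18 − 17 = 1
n=18: ⌈(19·167+109)/179⌉ − ⌈(18·167+109)/179⌉ = ⌈3282/179⌉ − ⌈3115/179⌉ = 19 − 18 = 1
n=19: ⌈(20·167+109)/179⌉ − ⌈(19·167+109)/179⌉ = ⌈3449/179⌉ − ⌈3282/179⌉ = 20 − 19 = 1
n=20: ⌈(21·167+109)/179⌉ − ⌈(20·167+109)/179⌉ = ⌈3616/179⌉ − ⌈3449/179⌉ = 21 − 20 = 1
n=21: ⌈(22·167+109)/179⌉ − ⌈(21·167+109)/179⌉ = ⌈3783/179⌉ − ⌈3616/179⌉ = 22 − 21 = 1
n=22: ⌈(23·167+109)/179⌉ − ⌈(22·167+109)/179⌉ = ⌈3950/179⌉ − ⌈3783/179⌉ = 23 − 22 = 1
n=23: ⌈(24·167+109)/179⌉ − ⌈(23·167+109)/179⌉ = ⌈4117/179⌉ − ⌈3950/179⌉ = 23 − 23 = 0
n=24: ⌈(25·167+109)/179⌉ − ⌈(24·167+109)/179⌉ = ⌈4284/179⌉ − ⌈4117/179⌉ = 24 − 23 = 1
n=25: ⌈(26·167+109)/179⌉ − ⌈(25·167+109)/179⌉ = ⌈4451/179⌉ − ⌈4284/179⌉ = 25 − 24 = 1
n=26: ⌈(27·167+109)/179⌉ − ⌈(26·167+109)/179⌉ = ⌈4618/179⌉ − ⌈4451/179⌉ = 26 − 25 = 1
n=27: ⌈(28·167+109)/179⌉ − ⌈(27·167+109)/179⌉ = ⌈4785/179⌉ − ⌈4618/179⌉ = 27 − 26 = 1
n=28: ⌈(29·167+109)/179⌉ − ⌈(28·167+109)/179⌉ = ⌈4952/179⌉ − ⌈4785/179⌉ = 28 − 27 = 1
n=29: ⌈(30·167+109)/179⌉ − ⌈(29·167+109)/179⌉ = ⌈5119/179⌉ − ⌈4952/179⌉ = 29 − 28 = 1
n=30: ⌈(31·167+109)/179⌉ − ⌈(30·167+109)/179⌉ = ⌈5286/179⌉ − ⌈5119/179⌉ = 30 − 29 = 1
n=31: ⌈(32·167+109)/179⌉ − ⌈(31·167+109)/179⌉ = ⌈5453/179⌉ − ⌈5286/179⌉ = 31 − 30 = 1
n=32: ⌈(33·167+109)/179⌉ − ⌈(32·167+109)/179⌉ = ⌈5620/179⌉ − ⌈5453/179⌉ = 32 − 31 = 1
n=33: ⌈(34·167+109)/179⌉ − ⌈(33·167+109)/179⌉ = ⌈5787/179⌉ − ⌈5620/179⌉ = 33 − 32 = 1
n=34: ⌈(35·167+109)/179⌉ − ⌈(34·167+109)/179⌉ = ⌈5954/179⌉ − ⌈5787/179⌉ = 34 − 33 = 1
n=35: ⌈(36·167+109)/179⌉ − ⌈(35·167+109)/179⌉ = ⌈6121/179⌉ − ⌈5954/179⌉ = 35 − 34 = 1
n=36: ⌈(37·167+109)/179⌉ − ⌈(36·167+109)/179⌉ = ⌈6288/179⌉ − ⌈6121/179⌉ = 36 − 35 = 1
n=37: ⌈(38·167+109)/179⌉ − ⌈(37·167+109)/179⌉ = ⌈6455/179⌉ − ⌈6288/179⌉ = 37 − 36 = 1
n=38: ⌈(39·167+109)/179⌉ − ⌈(38·167+109)/179⌉ = ⌈6622/179⌉ − ⌈6455/179⌉ = 37 − 37 = 0
n=39: ⌈(40·167+109)/179⌉ − ⌈(39·167+109)/179⌉ = ⌈6789/179⌉ − ⌈6622/179⌉ = 38 − 37 = 1
n=40: ⌈(41·167+109)/179⌉ − ⌈(40·167+109)/179⌉ = ⌈6956/179⌉ − ⌈6789/179⌉ = 39 − 38 = 1
n=41: ⌈(42·167+109)/179⌉ − ⌈(41·167+109)/179⌉ = ⌈7123/179⌉ − ⌈6956/179⌉ = 40 − 39 = 1
n=42: ⌈(43·167+109)/179⌉ − ⌈(42·167+109)/179⌉ = ⌈7290/179⌉ − ⌈7123/179⌉ = 41 − 40 = 1
n=43: ⌈(44·167+109)/179⌉ − ⌈(43·167+109)/179⌉ = ⌈7457/179⌉ − ⌈7290/179⌉ = 42 − 41 = 1
n=44: ⌈(45·167+109)/179⌉ − ⌈(44·167+109)/179⌉ = ⌈7624/179⌉ − ⌈7457/179⌉ = 43 − 42 = 1
n=45: ⌈(46·167+109)/179⌉ − ⌈(45·167+109)/179⌉ = ⌈7791/179⌉ − ⌈7624/179⌉ = 44 − 43 = 1
n=46: ⌈(47·167+109)/179⌉ − ⌈(46·167+109)/179⌉ = ⌈7958/179⌉ − ⌈7791/179⌉ = 45 − 44 = 1
n=47: ⌈(48·167+109)/179⌉ − ⌈(47·167+109)/179⌉ = ⌈8125/179⌉ − ⌈7958/179⌉ = 46 − 45 = 1
n=48: ⌈(49·167+109)/179⌉ − ⌈(48·167+109)/179⌉ = ⌈8292/179⌉ − ⌈8125/179⌉ = 47 − 46 = 1
n=49: ⌈(50·167+109)/179⌉ − ⌈(49·167+109)/179⌉ = ⌈8459/179⌉ − ⌈8292/179⌉ = 48 − 47 = 1
n=50: ⌈(51·167+109)/179⌉ − ⌈(50·167+109)/179⌉ = ⌈8626/179⌉ − ⌈8459/179⌉ = 49 − 48 = 1
n=51: ⌈(52·167+109)/179⌉ − ⌈(51·167+109)/179⌉ = ⌈8793/179⌉ − ⌈8626/179⌉ = 50 − 49 = 1
n=52: ⌈(53·167+109)/179⌉ − ⌈(52·167+109)/179⌉ = ⌈8960/179⌉ − ⌈8793/179⌉ = 51 − 50 = 1
n=53: ⌈(54·167+109)/179⌉ − ⌈(53·167+109)/179⌉ = ⌈9127/179⌉ − ⌈8960/179⌉ = 51 − 51 = 0
n=54: ⌈(55·167+109)/179⌉ − ⌈(54·167+109)/179⌉ = ⌈9294/179⌉ − ⌈9127/179⌉ = 52 − 51 = 1
n=55: ⌈(56·167+109)/179⌉ − ⌈(55·167+109)/179⌉ = ⌈9461/179⌉ − ⌈9294/179⌉ = 53 − 52 = 1
n=56: ⌈(57·167+109)/179⌉ − ⌈(56·167+109)/179⌉ = ⌈9628/179⌉ − ⌈9461/179⌉ = 54 − 53 = 1
n=57: ⌈(58·167+109)/179⌉ − ⌈(57·167+109)/179⌉ = ⌈9795/179⌉ − ⌈9628/179⌉ = 55 − 54 = 1
n=58: ⌈(59·167+109)/179⌉ − ⌈(58·167+109)/179⌉ = ⌈9962/179⌉ − ⌈9795/179⌉ = 56 − 55 = 1
n=59: ⌈(60·167+109)/179⌉ − ⌈(59·167+109)/179⌉ = ⌈10129/179⌉ − ⌈9962/179⌉ = 57 − 56 = 1
n=60: ⌈(61·167+109)/179⌉ − ⌈(60·167+109)/179⌉ = ⌈10296/179⌉ − ⌈10129/179⌉ = 58 − 57 = 1
n=61: ⌈(62·167+109)/179⌉ − ⌈(61·167+109)/179⌉ = ⌈10463/179⌉ − ⌈10296/179⌉ = 59 − 58 = 1
n=62: ⌈(63·167+109)/179⌉ − ⌈(62·167+109)/179⌉ = ⌈10630/179⌉ − ⌈10463/179⌉ = 60 − 59 = 1


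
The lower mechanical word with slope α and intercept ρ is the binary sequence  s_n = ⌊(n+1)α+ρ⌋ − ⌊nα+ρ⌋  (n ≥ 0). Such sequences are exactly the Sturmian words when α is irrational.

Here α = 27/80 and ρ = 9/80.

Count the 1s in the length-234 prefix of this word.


79

#1s = Σ_{n=0}^{233} s_n = Σ_{n=0}^{233} (⌊(n+1)α+ρ⌋ − ⌊nα+ρ⌋)
the sum telescopes: every ⌊nα+ρ⌋ with 0 < n < 234 appears once with + and once with −, leaving ⌊234α+ρ⌋ − ⌊0·α+ρ⌋
234α + ρ = (234·27 + 9) / 80 = 6327/80
ρ = 9/80
⌊6327/80⌋ = 79,  ⌊9/80⌋ = 0
#1s = 79 − 0 = 79


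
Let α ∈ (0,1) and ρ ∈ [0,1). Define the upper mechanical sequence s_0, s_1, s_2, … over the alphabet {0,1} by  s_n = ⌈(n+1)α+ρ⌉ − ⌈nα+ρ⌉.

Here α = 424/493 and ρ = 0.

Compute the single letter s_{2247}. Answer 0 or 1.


(n+1)α + ρ = (2248·424) / 493 = 953152/493
nα + ρ     = (2247·424) / 493 = 952728/493
⌈953152/493⌉ = 1934,  ⌈952728/493⌉ = 1933
s_{2247} = 1934 − 1933 = 1

1


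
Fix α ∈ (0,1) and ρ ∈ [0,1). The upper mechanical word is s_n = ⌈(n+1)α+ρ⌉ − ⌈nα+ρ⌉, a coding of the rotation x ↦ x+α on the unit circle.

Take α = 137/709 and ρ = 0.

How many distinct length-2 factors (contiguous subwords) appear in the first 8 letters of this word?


t_n = ⌈(n·137)/709⌉ for n = 0 … 8:
  n=0…8: ⌈0/709⌉=0 ⌈137/709⌉=1 ⌈274/709⌉=1 ⌈411/709⌉=1 ⌈548/709⌉=1 ⌈685/709⌉=1 ⌈822/709⌉=2 ⌈959/709⌉=2 ⌈1096/709⌉=2
s_n = t_(n+1) − t_n for n = 0 … 7 gives
prefix = 10000100
slide a length-2 window over [0..1] … [6..7] (7 windows); first occurrence of each distinct factor:
  [  0..  1] 10
  [  1..  2] 00
  [  4..  5] 01
  (the other 4 windows repeat one of these)
distinct factors: {00, 01, 10}
count = 3  (Sturmian bound for length 2 is 3)

3


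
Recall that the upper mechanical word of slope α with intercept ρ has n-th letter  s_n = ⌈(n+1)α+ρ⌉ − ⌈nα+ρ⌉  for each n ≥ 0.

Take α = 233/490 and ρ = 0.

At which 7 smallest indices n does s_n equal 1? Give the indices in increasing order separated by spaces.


n=0: ⌈233/490⌉−⌈0/490⌉ = 1−0 = 1  ← one
n=1: ⌈466/490⌉−⌈233/490⌉ = 1−1 = 0
n=2: ⌈699/490⌉−⌈466/490⌉ = 2−1 = 1  ← one
n=3: ⌈932/490⌉−⌈699/490⌉ = 2−2 = 0
n=4: ⌈1165/490⌉−⌈932/490⌉ = 3−2 = 1  ← one
n=5: ⌈1398/490⌉−⌈1165/490⌉ = 3−3 = 0
n=6: ⌈1631/490⌉−⌈1398/490⌉ = 4−3 = 1  ← one
n=7: ⌈1864/490⌉−⌈1631/490⌉ = 4−4 = 0
n=8: ⌈2097/490⌉−⌈1864/490⌉ = 5−4 = 1  ← one
n=9: ⌈2330/490⌉−⌈2097/490⌉ = 5−5 = 0
n=10: ⌈2563/490⌉−⌈2330/490⌉ = 6−5 = 1  ← one
n=11: ⌈2796/490⌉−⌈2563/490⌉ = 6−6 = 0
n=12: ⌈3029/490⌉−⌈2796/490⌉ = 7−6 = 1  ← one
positions of the first 7 ones: 0 2 4 6 8 10 12

0 2 4 6 8 10 12


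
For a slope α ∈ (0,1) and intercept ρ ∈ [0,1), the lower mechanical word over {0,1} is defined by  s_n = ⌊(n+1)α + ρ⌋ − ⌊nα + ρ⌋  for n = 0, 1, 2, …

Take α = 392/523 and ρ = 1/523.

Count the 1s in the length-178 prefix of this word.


133

#1s = Σ_{n=0}^{177} s_n = Σ_{n=0}^{177} (⌊(n+1)α+ρ⌋ − ⌊nα+ρ⌋)
the sum telescopes: every ⌊nα+ρ⌋ with 0 < n < 178 appears once with + and once with −, leaving ⌊178α+ρ⌋ − ⌊0·α+ρ⌋
178α + ρ = (178·392 + 1) / 523 = 69777/523
ρ = 1/523
⌊69777/523⌋ = 133,  ⌊1/523⌋ = 0
#1s = 133 − 0 = 133


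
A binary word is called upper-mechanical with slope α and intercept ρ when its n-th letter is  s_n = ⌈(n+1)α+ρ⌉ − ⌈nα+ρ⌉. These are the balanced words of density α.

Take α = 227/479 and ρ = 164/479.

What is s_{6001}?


0

(n+1)α + ρ = (6002·227 + 164) / 479 = 1362618/479
nα + ρ     = (6001·227 + 164) / 479 = 1362391/479
⌈1362618/479⌉ = 2845,  ⌈1362391/479⌉ = 2845
s_{6001} = 2845 − 2845 = 0


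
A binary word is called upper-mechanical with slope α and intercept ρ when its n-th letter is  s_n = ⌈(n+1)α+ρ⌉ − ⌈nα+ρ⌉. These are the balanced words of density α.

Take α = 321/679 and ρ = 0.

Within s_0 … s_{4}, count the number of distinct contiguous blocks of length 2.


t_n = ⌈(n·321)/679⌉ for n = 0 … 5:
  n=0…5: ⌈0/679⌉=0 ⌈321/679⌉=1 ⌈642/679⌉=1 ⌈963/679⌉=2 ⌈1284/679⌉=2 ⌈1605/679⌉=3
s_n = t_(n+1) − t_n for n = 0 … 4 gives
prefix = 10101
slide a length-2 window over [0..1] … [3..4] (4 windows); first occurrence of each distinct factor:
  [  0..  1] 10
  [  1..  2] 01
  (the other 2 windows repeat one of these)
distinct factors: {01, 10}
count = 2  (Sturmian bound for length 2 is 3)

2


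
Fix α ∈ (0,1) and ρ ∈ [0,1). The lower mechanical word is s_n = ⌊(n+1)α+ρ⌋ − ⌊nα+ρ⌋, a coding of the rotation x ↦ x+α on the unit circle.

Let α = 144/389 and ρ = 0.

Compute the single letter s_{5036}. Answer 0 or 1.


(n+1)α + ρ = (5037·144) / 389 = 725328/389
nα + ρ     = (5036·144) / 389 = 725184/389
⌊725328/389⌋ = 1864,  ⌊725184/389⌋ = 1864
s_{5036} = 1864 − 1864 = 0

0


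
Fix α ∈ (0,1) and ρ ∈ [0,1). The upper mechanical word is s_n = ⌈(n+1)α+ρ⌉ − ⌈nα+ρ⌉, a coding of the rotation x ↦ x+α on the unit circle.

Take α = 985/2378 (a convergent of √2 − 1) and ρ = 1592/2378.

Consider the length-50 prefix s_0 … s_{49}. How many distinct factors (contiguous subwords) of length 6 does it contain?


7

t_n = ⌈(n·985+1592)/2378⌉ for n = 0 … 50:
  n=0…9: ⌈1592/2378⌉=1 ⌈2577/2378⌉=2 ⌈3562/2378⌉=2 ⌈4547/2378⌉=2 ⌈5532/2378⌉=3 ⌈6517/2378⌉=3 ⌈7502/2378⌉=4 ⌈8487/2378⌉=4 ⌈9472/2378⌉=4 ⌈10457/2378⌉=5
  n=10…19: ⌈11442/2378⌉=5 ⌈12427/2378⌉=6 ⌈13412/2378⌉=6 ⌈14397/2378⌉=7 ⌈15382/2378⌉=7 ⌈16367/2378⌉=7 ⌈17352/2378⌉=8 ⌈18337/2378⌉=8 ⌈19322/2378⌉=9 ⌈20307/2378⌉=9
  n=20…29: ⌈21292/2378⌉=9 ⌈22277/2378⌉=10 ⌈23262/2378⌉=10 ⌈24247/2378⌉=11 ⌈25232/2378⌉=11 ⌈26217/2378⌉=12 ⌈27202/2378⌉=12 ⌈28187/2378⌉=12 ⌈29172/2378⌉=13 ⌈30157/2378⌉=13
  n=30…39: ⌈31142/2378⌉=14 ⌈32127/2378⌉=14 ⌈33112/2378⌉=14 ⌈34097/2378⌉=15 ⌈35082/2378⌉=15 ⌈36067/2378⌉=16 ⌈37052/2378⌉=16 ⌈38037/2378⌉=16 ⌈39022/2378⌉=17 ⌈40007/2378⌉=17
  n=40…49: ⌈40992/2378⌉=18 ⌈41977/2378⌉=18 ⌈42962/2378⌉=19 ⌈43947/2378⌉=19 ⌈44932/2378⌉=19 ⌈45917/2378⌉=20 ⌈46902/2378⌉=20 ⌈47887/2378⌉=21 ⌈48872/2378⌉=21 ⌈49857/2378⌉=21
  n=50: ⌈50842/2378⌉=22
s_n = t_(n+1) − t_n for n = 0 … 49 gives
prefix = 10010100101010010100101010010100101001010100101001
slide a length-6 window over [0..5] … [44..49] (45 windows); first occurrence of each distinct factor:
  [  0..  5] 100101
  [  1..  6] 001010
  [  2..  7] 010100
  [  3..  8] 101001
  [  4..  9] 010010
  [  7.. 12] 010101
  [  8.. 13] 101010
  (the other 38 windows repeat one of these)
distinct factors: {001010, 010010, 010100, 010101, 100101, 101001, 101010}
count = 7  (Sturmian bound for length 6 is 7)


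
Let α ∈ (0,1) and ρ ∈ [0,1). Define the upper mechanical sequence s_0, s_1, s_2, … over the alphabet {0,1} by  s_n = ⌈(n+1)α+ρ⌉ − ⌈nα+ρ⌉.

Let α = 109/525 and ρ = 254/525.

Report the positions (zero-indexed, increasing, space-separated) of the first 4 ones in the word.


n=0: ⌈363/525⌉−⌈254/525⌉ = 1−1 = 0
n=1: ⌈472/525⌉−⌈363/525⌉ = 1−1 = 0
n=2: ⌈581/525⌉−⌈472/525⌉ = 2−1 = 1  ← one
n=3: ⌈690/525⌉−⌈581/525⌉ = 2−2 = 0
n=4: ⌈799/525⌉−⌈690/525⌉ = 2−2 = 0
n=5: ⌈908/525⌉−⌈799/525⌉ = 2−2 = 0
n=6: ⌈1017/525⌉−⌈908/525⌉ = 2−2 = 0
n=7: ⌈1126/525⌉−⌈1017/525⌉ = 3−2 = 1  ← one
n=8: ⌈1235/525⌉−⌈1126/525⌉ = 3−3 = 0
n=9: ⌈1344/525⌉−⌈1235/525⌉ = 3−3 = 0
n=10: ⌈1453/525⌉−⌈1344/525⌉ = 3−3 = 0
n=11: ⌈1562/525⌉−⌈1453/525⌉ = 3−3 = 0
n=12: ⌈1671/525⌉−⌈1562/525⌉ = 4−3 = 1  ← one
n=13: ⌈1780/525⌉−⌈1671/525⌉ = 4−4 = 0
n=14: ⌈1889/525⌉−⌈1780/525⌉ = 4−4 = 0
n=15: ⌈1998/525⌉−⌈1889/525⌉ = 4−4 = 0
n=16: ⌈2107/525⌉−⌈1998/525⌉ = 5−4 = 1  ← one
positions of the first 4 ones: 2 7 12 16

2 7 12 16


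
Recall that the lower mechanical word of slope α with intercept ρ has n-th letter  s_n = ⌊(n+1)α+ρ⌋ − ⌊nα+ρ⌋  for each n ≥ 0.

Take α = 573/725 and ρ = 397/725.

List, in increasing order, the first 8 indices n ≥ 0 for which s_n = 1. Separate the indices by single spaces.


n=0: ⌊970/725⌋−⌊397/725⌋ = 1−0 = 1  ← one
n=1: ⌊1543/725⌋−⌊970/725⌋ = 2−1 = 1  ← one
n=2: ⌊2116/725⌋−⌊1543/725⌋ = 2−2 = 0
n=3: ⌊2689/725⌋−⌊2116/725⌋ = 3−2 = 1  ← one
n=4: ⌊3262/725⌋−⌊2689/725⌋ = 4−3 = 1  ← one
n=5: ⌊3835/725⌋−⌊3262/725⌋ = 5−4 = 1  ← one
n=6: ⌊4408/725⌋−⌊3835/725⌋ = 6−5 = 1  ← one
n=7: ⌊4981/725⌋−⌊4408/725⌋ = 6−6 = 0
n=8: ⌊5554/725⌋−⌊4981/725⌋ = 7−6 = 1  ← one
n=9: ⌊6127/725⌋−⌊5554/725⌋ = 8−7 = 1  ← one
positions of the first 8 ones: 0 1 3 4 5 6 8 9

0 1 3 4 5 6 8 9


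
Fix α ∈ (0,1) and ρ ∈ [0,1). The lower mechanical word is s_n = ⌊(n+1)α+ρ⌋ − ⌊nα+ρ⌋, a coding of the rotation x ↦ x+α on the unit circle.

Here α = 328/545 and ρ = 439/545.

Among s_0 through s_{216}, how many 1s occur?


131

#1s = Σ_{n=0}^{216} s_n = Σ_{n=0}^{216} (⌊(n+1)α+ρ⌋ − ⌊nα+ρ⌋)
the sum telescopes: every ⌊nα+ρ⌋ with 0 < n < 217 appears once with + and once with −, leaving ⌊217α+ρ⌋ − ⌊0·α+ρ⌋
217α + ρ = (217·328 + 439) / 545 = 71615/545
ρ = 439/545
⌊71615/545⌋ = 131,  ⌊439/545⌋ = 0
#1s = 131 − 0 = 131


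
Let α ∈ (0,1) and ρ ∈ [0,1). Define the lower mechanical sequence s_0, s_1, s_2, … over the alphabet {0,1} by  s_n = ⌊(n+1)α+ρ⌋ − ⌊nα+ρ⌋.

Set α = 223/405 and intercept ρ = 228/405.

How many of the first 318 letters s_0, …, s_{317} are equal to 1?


175

#1s = Σ_{n=0}^{317} s_n = Σ_{n=0}^{317} (⌊(n+1)α+ρ⌋ − ⌊nα+ρ⌋)
the sum telescopes: every ⌊nα+ρ⌋ with 0 < n < 318 appears once with + and once with −, leaving ⌊318α+ρ⌋ − ⌊0·α+ρ⌋
318α + ρ = (318·223 + 228) / 405 = 71142/405
ρ = 228/405
⌊71142/405⌋ = 175,  ⌊228/405⌋ = 0
#1s = 175 − 0 = 175


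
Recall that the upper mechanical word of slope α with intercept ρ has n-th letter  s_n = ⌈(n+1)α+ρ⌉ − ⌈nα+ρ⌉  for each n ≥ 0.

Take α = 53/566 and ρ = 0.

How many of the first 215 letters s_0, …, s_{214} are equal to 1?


21

#1s = Σ_{n=0}^{214} s_n = Σ_{n=0}^{214} (⌈(n+1)α+ρ⌉ − ⌈nα+ρ⌉)
the sum telescopes: every ⌈nα+ρ⌉ with 0 < n < 215 appears once with + and once with −, leaving ⌈215α+ρ⌉ − ⌈0·α+ρ⌉
215α + ρ = (215·53) / 566 = 11395/566
ρ = 0/566
⌈11395/566⌉ = 21,  ⌈0/566⌉ = 0
#1s = 21 − 0 = 21


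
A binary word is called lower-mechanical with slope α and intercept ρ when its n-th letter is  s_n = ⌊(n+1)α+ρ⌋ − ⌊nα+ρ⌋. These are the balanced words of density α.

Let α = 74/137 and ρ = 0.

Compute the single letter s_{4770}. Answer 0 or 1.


1

(n+1)α + ρ = (4771·74) / 137 = 353054/137
nα + ρ     = (4770·74) / 137 = 352980/137
⌊353054/137⌋ = 2577,  ⌊352980/137⌋ = 2576
s_{4770} = 2577 − 2576 = 1


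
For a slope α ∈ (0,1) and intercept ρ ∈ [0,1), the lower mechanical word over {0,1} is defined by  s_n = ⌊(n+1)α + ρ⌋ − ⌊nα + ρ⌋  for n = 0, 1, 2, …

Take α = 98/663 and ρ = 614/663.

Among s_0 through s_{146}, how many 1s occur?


22

#1s = Σ_{n=0}^{146} s_n = Σ_{n=0}^{146} (⌊(n+1)α+ρ⌋ − ⌊nα+ρ⌋)
the sum telescopes: every ⌊nα+ρ⌋ with 0 < n < 147 appears once with + and once with −, leaving ⌊147α+ρ⌋ − ⌊0·α+ρ⌋
147α + ρ = (147·98 + 614) / 663 = 15020/663
ρ = 614/663
⌊15020/663⌋ = 22,  ⌊614/663⌋ = 0
#1s = 22 − 0 = 22


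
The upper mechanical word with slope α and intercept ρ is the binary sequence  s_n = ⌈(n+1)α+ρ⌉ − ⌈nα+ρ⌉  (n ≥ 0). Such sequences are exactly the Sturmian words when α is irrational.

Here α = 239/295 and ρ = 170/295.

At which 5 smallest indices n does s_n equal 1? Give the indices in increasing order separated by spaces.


n=0: ⌈409/295⌉−⌈170/295⌉ = 2−1 = 1  ← one
n=1: ⌈648/295⌉−⌈409/295⌉ = 3−2 = 1  ← one
n=2: ⌈887/295⌉−⌈648/295⌉ = 4−3 = 1  ← one
n=3: ⌈1126/295⌉−⌈887/295⌉ = 4−4 = 0
n=4: ⌈1365/295⌉−⌈1126/295⌉ = 5−4 = 1  ← one
n=5: ⌈1604/295⌉−⌈1365/295⌉ = 6−5 = 1  ← one
positions of the first 5 ones: 0 1 2 4 5

0 1 2 4 5


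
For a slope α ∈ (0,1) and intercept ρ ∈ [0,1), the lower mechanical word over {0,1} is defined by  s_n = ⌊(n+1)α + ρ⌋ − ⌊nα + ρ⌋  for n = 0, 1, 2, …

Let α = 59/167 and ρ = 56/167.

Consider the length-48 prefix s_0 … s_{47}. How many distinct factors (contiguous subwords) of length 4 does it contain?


5

t_n = ⌊(n·59+56)/167⌋ for n = 0 … 48:
  n=0…9: ⌊56/167⌋=0 ⌊115/167⌋=0 ⌊174/167⌋=1 ⌊233/167⌋=1 ⌊292/167⌋=1 ⌊351/167⌋=2 ⌊410/167⌋=2 ⌊469/167⌋=2 ⌊528/167⌋=3 ⌊587/167⌋=3
  n=10…19: ⌊646/167⌋=3 ⌊705/167⌋=4 ⌊764/167⌋=4 ⌊823/167⌋=4 ⌊882/167⌋=5 ⌊941/167⌋=5 ⌊1000/167⌋=5 ⌊1059/167⌋=6 ⌊1118/167⌋=6 ⌊1177/167⌋=7
  n=20…29: ⌊1236/167⌋=7 ⌊1295/167⌋=7 ⌊1354/167⌋=8 ⌊1413/167⌋=8 ⌊1472/167⌋=8 ⌊1531/167⌋=9 ⌊1590/167⌋=9 ⌊1649/167⌋=9 ⌊1708/167⌋=10 ⌊1767/167⌋=10
  n=30…39: ⌊1826/167⌋=10 ⌊1885/167⌋=11 ⌊1944/167⌋=11 ⌊2003/167⌋=11 ⌊2062/167⌋=12 ⌊2121/167⌋=12 ⌊2180/167⌋=13 ⌊2239/167⌋=13 ⌊2298/167⌋=13 ⌊2357/167⌋=14
  n=40…48: ⌊2416/167⌋=14 ⌊2475/167⌋=14 ⌊2534/167⌋=15 ⌊2593/167⌋=15 ⌊2652/167⌋=15 ⌊2711/167⌋=16 ⌊2770/167⌋=16 ⌊2829/167⌋=16 ⌊2888/167⌋=17
s_n = t_(n+1) − t_n for n = 0 … 47 gives
prefix = 010010010010010010100100100100100101001001001001
slide a length-4 window over [0..3] … [44..47] (45 windows); first occurrence of each distinct factor:
  [  0..  3] 0100
  [  1..  4] 1001
  [  2..  5] 0010
  [ 15.. 18] 0101
  [ 16.. 19] 1010
  (the other 40 windows repeat one of these)
distinct factors: {0010, 0100, 0101, 1001, 1010}
count = 5  (Sturmian bound for length 4 is 5)
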